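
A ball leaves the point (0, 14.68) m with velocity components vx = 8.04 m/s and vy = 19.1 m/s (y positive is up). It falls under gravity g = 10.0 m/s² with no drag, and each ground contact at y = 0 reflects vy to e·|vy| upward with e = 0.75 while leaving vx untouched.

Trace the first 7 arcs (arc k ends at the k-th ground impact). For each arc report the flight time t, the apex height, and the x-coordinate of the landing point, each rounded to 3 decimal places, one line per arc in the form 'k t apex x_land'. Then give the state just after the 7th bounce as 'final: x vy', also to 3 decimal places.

Arc 1: start y=14.680, vy=19.100 → t=4.476, apex=32.921, x_land=35.987, impact vy=-25.660
  bounce: vy ← 0.75·25.660 = 19.245
Arc 2: start y=0.000, vy=19.245 → t=3.849, apex=18.518, x_land=66.932, impact vy=-19.245
  bounce: vy ← 0.75·19.245 = 14.433
Arc 3: start y=0.000, vy=14.433 → t=2.887, apex=10.416, x_land=90.141, impact vy=-14.433
  bounce: vy ← 0.75·14.433 = 10.825
Arc 4: start y=0.000, vy=10.825 → t=2.165, apex=5.859, x_land=107.548, impact vy=-10.825
  bounce: vy ← 0.75·10.825 = 8.119
Arc 5: start y=0.000, vy=8.119 → t=1.624, apex=3.296, x_land=120.603, impact vy=-8.119
  bounce: vy ← 0.75·8.119 = 6.089
Arc 6: start y=0.000, vy=6.089 → t=1.218, apex=1.854, x_land=130.394, impact vy=-6.089
  bounce: vy ← 0.75·6.089 = 4.567
Arc 7: start y=0.000, vy=4.567 → t=0.913, apex=1.043, x_land=137.738, impact vy=-4.567
  bounce: vy ← 0.75·4.567 = 3.425

1 4.476 32.921 35.987
2 3.849 18.518 66.932
3 2.887 10.416 90.141
4 2.165 5.859 107.548
5 1.624 3.296 120.603
6 1.218 1.854 130.394
7 0.913 1.043 137.738
final: 137.738 3.425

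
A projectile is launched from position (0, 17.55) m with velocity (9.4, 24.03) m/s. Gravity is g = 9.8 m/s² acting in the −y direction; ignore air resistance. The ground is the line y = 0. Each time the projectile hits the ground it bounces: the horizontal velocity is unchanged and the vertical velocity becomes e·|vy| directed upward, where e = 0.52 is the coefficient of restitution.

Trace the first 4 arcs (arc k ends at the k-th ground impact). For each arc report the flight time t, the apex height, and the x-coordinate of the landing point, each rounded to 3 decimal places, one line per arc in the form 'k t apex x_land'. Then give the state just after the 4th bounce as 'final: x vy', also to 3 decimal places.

1 5.549 47.011 52.165
2 3.221 12.712 82.446
3 1.675 3.437 98.192
4 0.871 0.929 106.379
final: 106.379 2.219

Arc 1: start y=17.550, vy=24.030 → t=5.549, apex=47.011, x_land=52.165, impact vy=-30.355
  bounce: vy ← 0.52·30.355 = 15.785
Arc 2: start y=0.000, vy=15.785 → t=3.221, apex=12.712, x_land=82.446, impact vy=-15.785
  bounce: vy ← 0.52·15.785 = 8.208
Arc 3: start y=0.000, vy=8.208 → t=1.675, apex=3.437, x_land=98.192, impact vy=-8.208
  bounce: vy ← 0.52·8.208 = 4.268
Arc 4: start y=0.000, vy=4.268 → t=0.871, apex=0.929, x_land=106.379, impact vy=-4.268
  bounce: vy ← 0.52·4.268 = 2.219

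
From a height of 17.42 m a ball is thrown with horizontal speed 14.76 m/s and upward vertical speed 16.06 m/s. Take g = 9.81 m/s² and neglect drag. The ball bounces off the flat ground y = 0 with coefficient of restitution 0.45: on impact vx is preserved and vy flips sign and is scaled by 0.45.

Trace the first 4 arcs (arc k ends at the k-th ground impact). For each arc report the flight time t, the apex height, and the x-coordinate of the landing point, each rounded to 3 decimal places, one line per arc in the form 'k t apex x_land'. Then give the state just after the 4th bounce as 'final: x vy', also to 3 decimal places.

1 4.133 30.566 61.009
2 2.247 6.190 94.170
3 1.011 1.253 109.093
4 0.455 0.254 115.808
final: 115.808 1.004

Arc 1: start y=17.420, vy=16.060 → t=4.133, apex=30.566, x_land=61.009, impact vy=-24.489
  bounce: vy ← 0.45·24.489 = 11.020
Arc 2: start y=0.000, vy=11.020 → t=2.247, apex=6.190, x_land=94.170, impact vy=-11.020
  bounce: vy ← 0.45·11.020 = 4.959
Arc 3: start y=0.000, vy=4.959 → t=1.011, apex=1.253, x_land=109.093, impact vy=-4.959
  bounce: vy ← 0.45·4.959 = 2.232
Arc 4: start y=0.000, vy=2.232 → t=0.455, apex=0.254, x_land=115.808, impact vy=-2.232
  bounce: vy ← 0.45·2.232 = 1.004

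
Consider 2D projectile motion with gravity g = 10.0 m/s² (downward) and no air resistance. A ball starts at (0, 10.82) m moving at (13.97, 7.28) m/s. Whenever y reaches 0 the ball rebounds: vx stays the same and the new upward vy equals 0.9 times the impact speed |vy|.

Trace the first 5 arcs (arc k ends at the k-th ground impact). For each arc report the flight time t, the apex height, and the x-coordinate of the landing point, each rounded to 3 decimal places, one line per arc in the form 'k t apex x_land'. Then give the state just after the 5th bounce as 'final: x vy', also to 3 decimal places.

1 2.369 13.470 33.100
2 2.954 10.911 74.373
3 2.659 8.838 111.518
4 2.393 7.158 144.950
5 2.154 5.798 175.038
final: 175.038 9.692

Arc 1: start y=10.820, vy=7.280 → t=2.369, apex=13.470, x_land=33.100, impact vy=-16.413
  bounce: vy ← 0.9·16.413 = 14.772
Arc 2: start y=0.000, vy=14.772 → t=2.954, apex=10.911, x_land=74.373, impact vy=-14.772
  bounce: vy ← 0.9·14.772 = 13.295
Arc 3: start y=0.000, vy=13.295 → t=2.659, apex=8.838, x_land=111.518, impact vy=-13.295
  bounce: vy ← 0.9·13.295 = 11.965
Arc 4: start y=0.000, vy=11.965 → t=2.393, apex=7.158, x_land=144.950, impact vy=-11.965
  bounce: vy ← 0.9·11.965 = 10.769
Arc 5: start y=0.000, vy=10.769 → t=2.154, apex=5.798, x_land=175.038, impact vy=-10.769
  bounce: vy ← 0.9·10.769 = 9.692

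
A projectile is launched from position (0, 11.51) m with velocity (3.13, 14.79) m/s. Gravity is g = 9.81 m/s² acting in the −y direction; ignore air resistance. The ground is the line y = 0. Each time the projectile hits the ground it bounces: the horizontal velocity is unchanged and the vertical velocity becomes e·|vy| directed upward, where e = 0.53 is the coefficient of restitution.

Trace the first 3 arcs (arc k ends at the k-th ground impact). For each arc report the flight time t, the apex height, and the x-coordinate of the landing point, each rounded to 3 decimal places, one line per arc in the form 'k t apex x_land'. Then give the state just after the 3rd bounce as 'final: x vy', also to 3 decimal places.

Arc 1: start y=11.510, vy=14.790 → t=3.657, apex=22.659, x_land=11.446, impact vy=-21.085
  bounce: vy ← 0.53·21.085 = 11.175
Arc 2: start y=0.000, vy=11.175 → t=2.278, apex=6.365, x_land=18.577, impact vy=-11.175
  bounce: vy ← 0.53·11.175 = 5.923
Arc 3: start y=0.000, vy=5.923 → t=1.207, apex=1.788, x_land=22.357, impact vy=-5.923
  bounce: vy ← 0.53·5.923 = 3.139

1 3.657 22.659 11.446
2 2.278 6.365 18.577
3 1.207 1.788 22.357
final: 22.357 3.139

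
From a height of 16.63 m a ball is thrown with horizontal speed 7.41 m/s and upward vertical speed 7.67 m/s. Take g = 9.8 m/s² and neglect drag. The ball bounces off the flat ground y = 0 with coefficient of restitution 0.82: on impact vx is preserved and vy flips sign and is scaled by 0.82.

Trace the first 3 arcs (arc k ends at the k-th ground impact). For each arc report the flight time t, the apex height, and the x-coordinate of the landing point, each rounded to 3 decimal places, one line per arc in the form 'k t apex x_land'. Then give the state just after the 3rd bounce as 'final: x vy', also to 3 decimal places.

1 2.784 19.631 20.631
2 3.283 13.200 44.956
3 2.692 8.876 64.902
final: 64.902 10.815

Arc 1: start y=16.630, vy=7.670 → t=2.784, apex=19.631, x_land=20.631, impact vy=-19.616
  bounce: vy ← 0.82·19.616 = 16.085
Arc 2: start y=0.000, vy=16.085 → t=3.283, apex=13.200, x_land=44.956, impact vy=-16.085
  bounce: vy ← 0.82·16.085 = 13.190
Arc 3: start y=0.000, vy=13.190 → t=2.692, apex=8.876, x_land=64.902, impact vy=-13.190
  bounce: vy ← 0.82·13.190 = 10.815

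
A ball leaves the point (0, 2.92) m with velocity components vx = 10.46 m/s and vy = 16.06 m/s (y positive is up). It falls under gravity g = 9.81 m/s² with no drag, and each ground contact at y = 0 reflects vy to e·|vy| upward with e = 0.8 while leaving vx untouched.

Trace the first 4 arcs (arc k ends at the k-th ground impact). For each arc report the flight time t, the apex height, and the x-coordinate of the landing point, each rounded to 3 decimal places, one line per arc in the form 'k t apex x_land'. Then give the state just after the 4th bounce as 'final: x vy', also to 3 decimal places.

1 3.447 16.066 36.055
2 2.896 10.282 66.344
3 2.317 6.581 90.575
4 1.853 4.212 109.960
final: 109.960 7.272

Arc 1: start y=2.920, vy=16.060 → t=3.447, apex=16.066, x_land=36.055, impact vy=-17.754
  bounce: vy ← 0.8·17.754 = 14.203
Arc 2: start y=0.000, vy=14.203 → t=2.896, apex=10.282, x_land=66.344, impact vy=-14.203
  bounce: vy ← 0.8·14.203 = 11.363
Arc 3: start y=0.000, vy=11.363 → t=2.317, apex=6.581, x_land=90.575, impact vy=-11.363
  bounce: vy ← 0.8·11.363 = 9.090
Arc 4: start y=0.000, vy=9.090 → t=1.853, apex=4.212, x_land=109.960, impact vy=-9.090
  bounce: vy ← 0.8·9.090 = 7.272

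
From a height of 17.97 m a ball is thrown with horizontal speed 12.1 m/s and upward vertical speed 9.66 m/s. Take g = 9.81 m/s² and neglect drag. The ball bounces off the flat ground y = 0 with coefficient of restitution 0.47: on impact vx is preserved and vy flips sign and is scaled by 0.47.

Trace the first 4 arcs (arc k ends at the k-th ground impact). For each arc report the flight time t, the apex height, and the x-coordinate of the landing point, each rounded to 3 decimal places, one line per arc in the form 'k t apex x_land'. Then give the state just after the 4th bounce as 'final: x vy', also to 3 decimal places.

1 3.137 22.726 37.960
2 2.023 5.020 62.443
3 0.951 1.109 73.950
4 0.447 0.245 79.358
final: 79.358 1.030

Arc 1: start y=17.970, vy=9.660 → t=3.137, apex=22.726, x_land=37.960, impact vy=-21.116
  bounce: vy ← 0.47·21.116 = 9.925
Arc 2: start y=0.000, vy=9.925 → t=2.023, apex=5.020, x_land=62.443, impact vy=-9.925
  bounce: vy ← 0.47·9.925 = 4.665
Arc 3: start y=0.000, vy=4.665 → t=0.951, apex=1.109, x_land=73.950, impact vy=-4.665
  bounce: vy ← 0.47·4.665 = 2.192
Arc 4: start y=0.000, vy=2.192 → t=0.447, apex=0.245, x_land=79.358, impact vy=-2.192
  bounce: vy ← 0.47·2.192 = 1.030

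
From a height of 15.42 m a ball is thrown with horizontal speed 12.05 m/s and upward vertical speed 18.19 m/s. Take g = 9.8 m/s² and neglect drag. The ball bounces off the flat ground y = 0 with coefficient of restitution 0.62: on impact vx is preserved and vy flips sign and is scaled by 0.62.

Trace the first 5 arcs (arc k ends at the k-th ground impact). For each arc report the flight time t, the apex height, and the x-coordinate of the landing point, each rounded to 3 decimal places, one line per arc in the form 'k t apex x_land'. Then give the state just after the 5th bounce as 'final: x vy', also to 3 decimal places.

Arc 1: start y=15.420, vy=18.190 → t=4.424, apex=32.301, x_land=53.305, impact vy=-25.162
  bounce: vy ← 0.62·25.162 = 15.600
Arc 2: start y=0.000, vy=15.600 → t=3.184, apex=12.417, x_land=91.669, impact vy=-15.600
  bounce: vy ← 0.62·15.600 = 9.672
Arc 3: start y=0.000, vy=9.672 → t=1.974, apex=4.773, x_land=115.454, impact vy=-9.672
  bounce: vy ← 0.62·9.672 = 5.997
Arc 4: start y=0.000, vy=5.997 → t=1.224, apex=1.835, x_land=130.201, impact vy=-5.997
  bounce: vy ← 0.62·5.997 = 3.718
Arc 5: start y=0.000, vy=3.718 → t=0.759, apex=0.705, x_land=139.344, impact vy=-3.718
  bounce: vy ← 0.62·3.718 = 2.305

1 4.424 32.301 53.305
2 3.184 12.417 91.669
3 1.974 4.773 115.454
4 1.224 1.835 130.201
5 0.759 0.705 139.344
final: 139.344 2.305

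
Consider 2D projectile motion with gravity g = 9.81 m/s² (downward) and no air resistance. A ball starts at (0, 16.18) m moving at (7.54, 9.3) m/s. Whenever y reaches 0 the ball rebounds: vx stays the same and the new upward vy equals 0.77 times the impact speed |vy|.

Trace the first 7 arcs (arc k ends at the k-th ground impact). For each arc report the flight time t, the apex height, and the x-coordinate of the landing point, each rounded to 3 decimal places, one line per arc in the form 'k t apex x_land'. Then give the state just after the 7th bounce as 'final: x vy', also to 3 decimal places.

1 2.997 20.588 22.596
2 3.155 12.207 46.385
3 2.429 7.237 64.703
4 1.871 4.291 78.807
5 1.440 2.544 89.668
6 1.109 1.508 98.031
7 0.854 0.894 104.470
final: 104.470 3.225

Arc 1: start y=16.180, vy=9.300 → t=2.997, apex=20.588, x_land=22.596, impact vy=-20.098
  bounce: vy ← 0.77·20.098 = 15.476
Arc 2: start y=0.000, vy=15.476 → t=3.155, apex=12.207, x_land=46.385, impact vy=-15.476
  bounce: vy ← 0.77·15.476 = 11.916
Arc 3: start y=0.000, vy=11.916 → t=2.429, apex=7.237, x_land=64.703, impact vy=-11.916
  bounce: vy ← 0.77·11.916 = 9.176
Arc 4: start y=0.000, vy=9.176 → t=1.871, apex=4.291, x_land=78.807, impact vy=-9.176
  bounce: vy ← 0.77·9.176 = 7.065
Arc 5: start y=0.000, vy=7.065 → t=1.440, apex=2.544, x_land=89.668, impact vy=-7.065
  bounce: vy ← 0.77·7.065 = 5.440
Arc 6: start y=0.000, vy=5.440 → t=1.109, apex=1.508, x_land=98.031, impact vy=-5.440
  bounce: vy ← 0.77·5.440 = 4.189
Arc 7: start y=0.000, vy=4.189 → t=0.854, apex=0.894, x_land=104.470, impact vy=-4.189
  bounce: vy ← 0.77·4.189 = 3.225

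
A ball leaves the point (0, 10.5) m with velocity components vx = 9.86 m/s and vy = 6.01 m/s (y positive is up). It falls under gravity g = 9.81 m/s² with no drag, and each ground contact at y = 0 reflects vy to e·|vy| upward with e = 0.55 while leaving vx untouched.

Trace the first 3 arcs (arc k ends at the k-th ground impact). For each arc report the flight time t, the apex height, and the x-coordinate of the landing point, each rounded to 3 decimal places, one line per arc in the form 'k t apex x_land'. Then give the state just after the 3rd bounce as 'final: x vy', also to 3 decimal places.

1 2.199 12.341 21.680
2 1.745 3.733 38.884
3 0.960 1.129 48.346
final: 48.346 2.589

Arc 1: start y=10.500, vy=6.010 → t=2.199, apex=12.341, x_land=21.680, impact vy=-15.561
  bounce: vy ← 0.55·15.561 = 8.558
Arc 2: start y=0.000, vy=8.558 → t=1.745, apex=3.733, x_land=38.884, impact vy=-8.558
  bounce: vy ← 0.55·8.558 = 4.707
Arc 3: start y=0.000, vy=4.707 → t=0.960, apex=1.129, x_land=48.346, impact vy=-4.707
  bounce: vy ← 0.55·4.707 = 2.589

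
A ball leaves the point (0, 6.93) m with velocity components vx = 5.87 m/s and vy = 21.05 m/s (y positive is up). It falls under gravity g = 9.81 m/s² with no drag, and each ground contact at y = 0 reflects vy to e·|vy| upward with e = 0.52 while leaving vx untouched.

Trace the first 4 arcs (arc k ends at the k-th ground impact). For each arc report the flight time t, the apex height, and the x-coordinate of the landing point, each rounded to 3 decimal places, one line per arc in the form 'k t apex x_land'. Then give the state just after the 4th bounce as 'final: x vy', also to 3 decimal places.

1 4.599 29.514 26.995
2 2.551 7.981 41.970
3 1.327 2.158 49.757
4 0.690 0.584 53.806
final: 53.806 1.759

Arc 1: start y=6.930, vy=21.050 → t=4.599, apex=29.514, x_land=26.995, impact vy=-24.064
  bounce: vy ← 0.52·24.064 = 12.513
Arc 2: start y=0.000, vy=12.513 → t=2.551, apex=7.981, x_land=41.970, impact vy=-12.513
  bounce: vy ← 0.52·12.513 = 6.507
Arc 3: start y=0.000, vy=6.507 → t=1.327, apex=2.158, x_land=49.757, impact vy=-6.507
  bounce: vy ← 0.52·6.507 = 3.384
Arc 4: start y=0.000, vy=3.384 → t=0.690, apex=0.584, x_land=53.806, impact vy=-3.384
  bounce: vy ← 0.52·3.384 = 1.759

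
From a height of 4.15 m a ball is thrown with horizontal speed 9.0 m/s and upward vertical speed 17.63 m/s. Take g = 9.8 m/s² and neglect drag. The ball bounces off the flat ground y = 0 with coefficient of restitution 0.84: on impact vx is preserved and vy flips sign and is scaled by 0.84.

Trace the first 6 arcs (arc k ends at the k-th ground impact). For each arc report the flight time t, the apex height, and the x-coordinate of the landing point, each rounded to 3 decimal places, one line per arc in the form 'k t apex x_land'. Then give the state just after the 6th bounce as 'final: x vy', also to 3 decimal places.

Arc 1: start y=4.150, vy=17.630 → t=3.820, apex=20.008, x_land=34.377, impact vy=-19.803
  bounce: vy ← 0.84·19.803 = 16.634
Arc 2: start y=0.000, vy=16.634 → t=3.395, apex=14.118, x_land=64.930, impact vy=-16.634
  bounce: vy ← 0.84·16.634 = 13.973
Arc 3: start y=0.000, vy=13.973 → t=2.852, apex=9.961, x_land=90.595, impact vy=-13.973
  bounce: vy ← 0.84·13.973 = 11.737
Arc 4: start y=0.000, vy=11.737 → t=2.395, apex=7.029, x_land=112.153, impact vy=-11.737
  bounce: vy ← 0.84·11.737 = 9.859
Arc 5: start y=0.000, vy=9.859 → t=2.012, apex=4.960, x_land=130.262, impact vy=-9.859
  bounce: vy ← 0.84·9.859 = 8.282
Arc 6: start y=0.000, vy=8.282 → t=1.690, apex=3.499, x_land=145.474, impact vy=-8.282
  bounce: vy ← 0.84·8.282 = 6.957

1 3.820 20.008 34.377
2 3.395 14.118 64.930
3 2.852 9.961 90.595
4 2.395 7.029 112.153
5 2.012 4.960 130.262
6 1.690 3.499 145.474
final: 145.474 6.957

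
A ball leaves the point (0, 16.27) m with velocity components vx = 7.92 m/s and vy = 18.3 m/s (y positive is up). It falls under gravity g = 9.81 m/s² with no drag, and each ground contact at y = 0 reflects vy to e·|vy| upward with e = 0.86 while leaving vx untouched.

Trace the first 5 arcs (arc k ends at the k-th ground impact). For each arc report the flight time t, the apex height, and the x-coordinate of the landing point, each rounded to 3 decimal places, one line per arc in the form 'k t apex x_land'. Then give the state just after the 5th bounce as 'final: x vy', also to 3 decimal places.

1 4.473 33.339 35.422
2 4.484 24.657 70.937
3 3.856 18.237 101.480
4 3.317 13.488 127.747
5 2.852 9.976 150.336
final: 150.336 12.031

Arc 1: start y=16.270, vy=18.300 → t=4.473, apex=33.339, x_land=35.422, impact vy=-25.576
  bounce: vy ← 0.86·25.576 = 21.995
Arc 2: start y=0.000, vy=21.995 → t=4.484, apex=24.657, x_land=70.937, impact vy=-21.995
  bounce: vy ← 0.86·21.995 = 18.916
Arc 3: start y=0.000, vy=18.916 → t=3.856, apex=18.237, x_land=101.480, impact vy=-18.916
  bounce: vy ← 0.86·18.916 = 16.267
Arc 4: start y=0.000, vy=16.267 → t=3.317, apex=13.488, x_land=127.747, impact vy=-16.267
  bounce: vy ← 0.86·16.267 = 13.990
Arc 5: start y=0.000, vy=13.990 → t=2.852, apex=9.976, x_land=150.336, impact vy=-13.990
  bounce: vy ← 0.86·13.990 = 12.031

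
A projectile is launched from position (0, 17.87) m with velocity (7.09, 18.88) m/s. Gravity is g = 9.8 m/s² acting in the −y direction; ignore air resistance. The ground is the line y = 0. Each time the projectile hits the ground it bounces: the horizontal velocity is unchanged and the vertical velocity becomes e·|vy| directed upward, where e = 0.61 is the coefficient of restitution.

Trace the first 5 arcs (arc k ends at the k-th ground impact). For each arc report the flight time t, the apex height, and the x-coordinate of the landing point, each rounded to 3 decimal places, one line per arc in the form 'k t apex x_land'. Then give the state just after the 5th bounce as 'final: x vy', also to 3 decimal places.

Arc 1: start y=17.870, vy=18.880 → t=4.639, apex=36.056, x_land=32.892, impact vy=-26.584
  bounce: vy ← 0.61·26.584 = 16.216
Arc 2: start y=0.000, vy=16.216 → t=3.309, apex=13.417, x_land=56.356, impact vy=-16.216
  bounce: vy ← 0.61·16.216 = 9.892
Arc 3: start y=0.000, vy=9.892 → t=2.019, apex=4.992, x_land=70.669, impact vy=-9.892
  bounce: vy ← 0.61·9.892 = 6.034
Arc 4: start y=0.000, vy=6.034 → t=1.231, apex=1.858, x_land=79.399, impact vy=-6.034
  bounce: vy ← 0.61·6.034 = 3.681
Arc 5: start y=0.000, vy=3.681 → t=0.751, apex=0.691, x_land=84.725, impact vy=-3.681
  bounce: vy ← 0.61·3.681 = 2.245

1 4.639 36.056 32.892
2 3.309 13.417 56.356
3 2.019 4.992 70.669
4 1.231 1.858 79.399
5 0.751 0.691 84.725
final: 84.725 2.245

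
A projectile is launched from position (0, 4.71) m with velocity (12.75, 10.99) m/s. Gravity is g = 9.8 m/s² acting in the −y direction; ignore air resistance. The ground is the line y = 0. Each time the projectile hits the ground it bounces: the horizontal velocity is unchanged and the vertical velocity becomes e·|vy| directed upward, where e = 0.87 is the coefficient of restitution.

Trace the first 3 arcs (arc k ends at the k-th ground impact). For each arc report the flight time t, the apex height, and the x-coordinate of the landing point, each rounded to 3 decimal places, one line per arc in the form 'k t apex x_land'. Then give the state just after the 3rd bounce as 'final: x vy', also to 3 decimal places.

1 2.611 10.872 33.290
2 2.592 8.229 66.336
3 2.255 6.229 95.087
final: 95.087 9.613

Arc 1: start y=4.710, vy=10.990 → t=2.611, apex=10.872, x_land=33.290, impact vy=-14.598
  bounce: vy ← 0.87·14.598 = 12.700
Arc 2: start y=0.000, vy=12.700 → t=2.592, apex=8.229, x_land=66.336, impact vy=-12.700
  bounce: vy ← 0.87·12.700 = 11.049
Arc 3: start y=0.000, vy=11.049 → t=2.255, apex=6.229, x_land=95.087, impact vy=-11.049
  bounce: vy ← 0.87·11.049 = 9.613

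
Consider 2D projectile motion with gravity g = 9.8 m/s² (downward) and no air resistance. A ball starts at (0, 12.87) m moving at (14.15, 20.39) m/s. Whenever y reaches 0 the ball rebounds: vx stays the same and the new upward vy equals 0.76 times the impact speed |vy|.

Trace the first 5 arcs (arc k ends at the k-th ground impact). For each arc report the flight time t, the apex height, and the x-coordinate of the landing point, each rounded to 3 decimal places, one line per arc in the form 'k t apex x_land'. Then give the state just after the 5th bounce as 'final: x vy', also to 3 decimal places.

Arc 1: start y=12.870, vy=20.390 → t=4.718, apex=34.082, x_land=66.759, impact vy=-25.846
  bounce: vy ← 0.76·25.846 = 19.643
Arc 2: start y=0.000, vy=19.643 → t=4.009, apex=19.686, x_land=123.482, impact vy=-19.643
  bounce: vy ← 0.76·19.643 = 14.929
Arc 3: start y=0.000, vy=14.929 → t=3.047, apex=11.370, x_land=166.592, impact vy=-14.929
  bounce: vy ← 0.76·14.929 = 11.346
Arc 4: start y=0.000, vy=11.346 → t=2.315, apex=6.568, x_land=199.356, impact vy=-11.346
  bounce: vy ← 0.76·11.346 = 8.623
Arc 5: start y=0.000, vy=8.623 → t=1.760, apex=3.793, x_land=224.256, impact vy=-8.623
  bounce: vy ← 0.76·8.623 = 6.553

1 4.718 34.082 66.759
2 4.009 19.686 123.482
3 3.047 11.370 166.592
4 2.315 6.568 199.356
5 1.760 3.793 224.256
final: 224.256 6.553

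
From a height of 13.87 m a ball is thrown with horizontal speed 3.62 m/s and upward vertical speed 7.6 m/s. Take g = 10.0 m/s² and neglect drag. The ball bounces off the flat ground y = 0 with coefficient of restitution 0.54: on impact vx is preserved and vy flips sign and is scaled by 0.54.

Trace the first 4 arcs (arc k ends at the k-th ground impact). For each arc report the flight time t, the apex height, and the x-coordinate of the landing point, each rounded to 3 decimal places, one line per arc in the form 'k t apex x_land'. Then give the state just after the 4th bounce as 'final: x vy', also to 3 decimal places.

1 2.591 16.758 9.378
2 1.977 4.887 16.536
3 1.068 1.425 20.401
4 0.577 0.416 22.488
final: 22.488 1.557

Arc 1: start y=13.870, vy=7.600 → t=2.591, apex=16.758, x_land=9.378, impact vy=-18.307
  bounce: vy ← 0.54·18.307 = 9.886
Arc 2: start y=0.000, vy=9.886 → t=1.977, apex=4.887, x_land=16.536, impact vy=-9.886
  bounce: vy ← 0.54·9.886 = 5.338
Arc 3: start y=0.000, vy=5.338 → t=1.068, apex=1.425, x_land=20.401, impact vy=-5.338
  bounce: vy ← 0.54·5.338 = 2.883
Arc 4: start y=0.000, vy=2.883 → t=0.577, apex=0.416, x_land=22.488, impact vy=-2.883
  bounce: vy ← 0.54·2.883 = 1.557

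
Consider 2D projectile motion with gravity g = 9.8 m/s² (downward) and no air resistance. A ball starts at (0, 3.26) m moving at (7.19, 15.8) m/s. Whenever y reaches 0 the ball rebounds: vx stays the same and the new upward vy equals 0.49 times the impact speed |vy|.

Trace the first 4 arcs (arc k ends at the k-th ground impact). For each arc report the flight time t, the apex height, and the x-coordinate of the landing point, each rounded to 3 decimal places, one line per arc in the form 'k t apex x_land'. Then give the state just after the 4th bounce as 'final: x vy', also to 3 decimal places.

1 3.419 15.997 24.583
2 1.771 3.841 37.314
3 0.868 0.922 43.553
4 0.425 0.221 46.610
final: 46.610 1.021

Arc 1: start y=3.260, vy=15.800 → t=3.419, apex=15.997, x_land=24.583, impact vy=-17.707
  bounce: vy ← 0.49·17.707 = 8.676
Arc 2: start y=0.000, vy=8.676 → t=1.771, apex=3.841, x_land=37.314, impact vy=-8.676
  bounce: vy ← 0.49·8.676 = 4.251
Arc 3: start y=0.000, vy=4.251 → t=0.868, apex=0.922, x_land=43.553, impact vy=-4.251
  bounce: vy ← 0.49·4.251 = 2.083
Arc 4: start y=0.000, vy=2.083 → t=0.425, apex=0.221, x_land=46.610, impact vy=-2.083
  bounce: vy ← 0.49·2.083 = 1.021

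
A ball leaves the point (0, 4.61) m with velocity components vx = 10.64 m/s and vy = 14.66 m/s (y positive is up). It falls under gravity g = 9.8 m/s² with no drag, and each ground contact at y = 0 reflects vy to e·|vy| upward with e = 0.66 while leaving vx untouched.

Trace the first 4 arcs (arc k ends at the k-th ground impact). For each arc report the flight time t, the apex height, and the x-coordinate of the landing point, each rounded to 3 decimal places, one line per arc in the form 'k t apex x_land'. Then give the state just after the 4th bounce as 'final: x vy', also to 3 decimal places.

1 3.279 15.575 34.886
2 2.353 6.785 59.926
3 1.553 2.955 76.452
4 1.025 1.287 87.360
final: 87.360 3.315

Arc 1: start y=4.610, vy=14.660 → t=3.279, apex=15.575, x_land=34.886, impact vy=-17.472
  bounce: vy ← 0.66·17.472 = 11.532
Arc 2: start y=0.000, vy=11.532 → t=2.353, apex=6.785, x_land=59.926, impact vy=-11.532
  bounce: vy ← 0.66·11.532 = 7.611
Arc 3: start y=0.000, vy=7.611 → t=1.553, apex=2.955, x_land=76.452, impact vy=-7.611
  bounce: vy ← 0.66·7.611 = 5.023
Arc 4: start y=0.000, vy=5.023 → t=1.025, apex=1.287, x_land=87.360, impact vy=-5.023
  bounce: vy ← 0.66·5.023 = 3.315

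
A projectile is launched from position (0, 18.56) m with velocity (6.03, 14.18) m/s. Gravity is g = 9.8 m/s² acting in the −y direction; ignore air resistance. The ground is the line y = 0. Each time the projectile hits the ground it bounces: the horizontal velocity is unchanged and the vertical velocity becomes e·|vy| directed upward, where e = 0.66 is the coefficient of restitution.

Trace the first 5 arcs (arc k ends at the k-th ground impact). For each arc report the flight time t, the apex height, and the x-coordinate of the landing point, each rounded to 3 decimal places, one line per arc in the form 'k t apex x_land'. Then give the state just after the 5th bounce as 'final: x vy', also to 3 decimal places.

1 3.872 28.819 23.349
2 3.201 12.553 42.652
3 2.113 5.468 55.392
4 1.394 2.382 63.801
5 0.920 1.038 69.350
final: 69.350 2.976

Arc 1: start y=18.560, vy=14.180 → t=3.872, apex=28.819, x_land=23.349, impact vy=-23.767
  bounce: vy ← 0.66·23.767 = 15.686
Arc 2: start y=0.000, vy=15.686 → t=3.201, apex=12.553, x_land=42.652, impact vy=-15.686
  bounce: vy ← 0.66·15.686 = 10.353
Arc 3: start y=0.000, vy=10.353 → t=2.113, apex=5.468, x_land=55.392, impact vy=-10.353
  bounce: vy ← 0.66·10.353 = 6.833
Arc 4: start y=0.000, vy=6.833 → t=1.394, apex=2.382, x_land=63.801, impact vy=-6.833
  bounce: vy ← 0.66·6.833 = 4.510
Arc 5: start y=0.000, vy=4.510 → t=0.920, apex=1.038, x_land=69.350, impact vy=-4.510
  bounce: vy ← 0.66·4.510 = 2.976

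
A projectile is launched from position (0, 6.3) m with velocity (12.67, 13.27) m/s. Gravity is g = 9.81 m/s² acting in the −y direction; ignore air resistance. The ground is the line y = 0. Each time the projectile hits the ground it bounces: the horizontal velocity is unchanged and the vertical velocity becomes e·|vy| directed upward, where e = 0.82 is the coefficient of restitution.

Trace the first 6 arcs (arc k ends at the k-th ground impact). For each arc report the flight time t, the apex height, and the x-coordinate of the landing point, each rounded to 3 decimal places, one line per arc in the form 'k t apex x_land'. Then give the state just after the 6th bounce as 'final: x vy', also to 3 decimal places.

Arc 1: start y=6.300, vy=13.270 → t=3.117, apex=15.275, x_land=39.498, impact vy=-17.312
  bounce: vy ← 0.82·17.312 = 14.196
Arc 2: start y=0.000, vy=14.196 → t=2.894, apex=10.271, x_land=76.166, impact vy=-14.196
  bounce: vy ← 0.82·14.196 = 11.640
Arc 3: start y=0.000, vy=11.640 → t=2.373, apex=6.906, x_land=106.234, impact vy=-11.640
  bounce: vy ← 0.82·11.640 = 9.545
Arc 4: start y=0.000, vy=9.545 → t=1.946, apex=4.644, x_land=130.890, impact vy=-9.545
  bounce: vy ← 0.82·9.545 = 7.827
Arc 5: start y=0.000, vy=7.827 → t=1.596, apex=3.122, x_land=151.108, impact vy=-7.827
  bounce: vy ← 0.82·7.827 = 6.418
Arc 6: start y=0.000, vy=6.418 → t=1.308, apex=2.100, x_land=167.687, impact vy=-6.418
  bounce: vy ← 0.82·6.418 = 5.263

1 3.117 15.275 39.498
2 2.894 10.271 76.166
3 2.373 6.906 106.234
4 1.946 4.644 130.890
5 1.596 3.122 151.108
6 1.308 2.100 167.687
final: 167.687 5.263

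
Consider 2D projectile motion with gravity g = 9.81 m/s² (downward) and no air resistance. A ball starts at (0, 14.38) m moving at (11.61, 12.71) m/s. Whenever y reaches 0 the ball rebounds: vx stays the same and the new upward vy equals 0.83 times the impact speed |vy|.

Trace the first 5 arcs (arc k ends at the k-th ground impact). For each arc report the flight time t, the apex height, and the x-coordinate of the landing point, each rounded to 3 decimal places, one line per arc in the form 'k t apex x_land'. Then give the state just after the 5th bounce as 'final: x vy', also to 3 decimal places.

Arc 1: start y=14.380, vy=12.710 → t=3.443, apex=22.614, x_land=39.971, impact vy=-21.064
  bounce: vy ← 0.83·21.064 = 17.483
Arc 2: start y=0.000, vy=17.483 → t=3.564, apex=15.579, x_land=81.352, impact vy=-17.483
  bounce: vy ← 0.83·17.483 = 14.511
Arc 3: start y=0.000, vy=14.511 → t=2.958, apex=10.732, x_land=115.699, impact vy=-14.511
  bounce: vy ← 0.83·14.511 = 12.044
Arc 4: start y=0.000, vy=12.044 → t=2.455, apex=7.393, x_land=144.207, impact vy=-12.044
  bounce: vy ← 0.83·12.044 = 9.996
Arc 5: start y=0.000, vy=9.996 → t=2.038, apex=5.093, x_land=167.868, impact vy=-9.996
  bounce: vy ← 0.83·9.996 = 8.297

1 3.443 22.614 39.971
2 3.564 15.579 81.352
3 2.958 10.732 115.699
4 2.455 7.393 144.207
5 2.038 5.093 167.868
final: 167.868 8.297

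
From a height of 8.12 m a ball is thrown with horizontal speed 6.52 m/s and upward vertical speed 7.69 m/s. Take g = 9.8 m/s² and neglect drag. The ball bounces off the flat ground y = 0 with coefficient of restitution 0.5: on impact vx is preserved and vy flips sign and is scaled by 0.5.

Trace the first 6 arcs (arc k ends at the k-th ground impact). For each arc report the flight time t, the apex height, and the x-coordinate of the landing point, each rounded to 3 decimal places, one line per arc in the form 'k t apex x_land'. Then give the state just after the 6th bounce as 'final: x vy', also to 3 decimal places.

Arc 1: start y=8.120, vy=7.690 → t=2.292, apex=11.137, x_land=14.946, impact vy=-14.775
  bounce: vy ← 0.5·14.775 = 7.387
Arc 2: start y=0.000, vy=7.387 → t=1.508, apex=2.784, x_land=24.775, impact vy=-7.387
  bounce: vy ← 0.5·7.387 = 3.694
Arc 3: start y=0.000, vy=3.694 → t=0.754, apex=0.696, x_land=29.690, impact vy=-3.694
  bounce: vy ← 0.5·3.694 = 1.847
Arc 4: start y=0.000, vy=1.847 → t=0.377, apex=0.174, x_land=32.148, impact vy=-1.847
  bounce: vy ← 0.5·1.847 = 0.923
Arc 5: start y=0.000, vy=0.923 → t=0.188, apex=0.044, x_land=33.376, impact vy=-0.923
  bounce: vy ← 0.5·0.923 = 0.462
Arc 6: start y=0.000, vy=0.462 → t=0.094, apex=0.011, x_land=33.991, impact vy=-0.462
  bounce: vy ← 0.5·0.462 = 0.231

1 2.292 11.137 14.946
2 1.508 2.784 24.775
3 0.754 0.696 29.690
4 0.377 0.174 32.148
5 0.188 0.044 33.376
6 0.094 0.011 33.991
final: 33.991 0.231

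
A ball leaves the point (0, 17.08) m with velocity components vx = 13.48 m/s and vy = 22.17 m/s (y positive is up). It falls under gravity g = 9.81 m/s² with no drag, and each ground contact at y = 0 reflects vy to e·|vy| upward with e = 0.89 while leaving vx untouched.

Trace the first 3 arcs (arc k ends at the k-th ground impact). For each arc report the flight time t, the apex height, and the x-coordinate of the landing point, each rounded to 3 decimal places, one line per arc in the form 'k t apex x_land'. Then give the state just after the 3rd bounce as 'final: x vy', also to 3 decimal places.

Arc 1: start y=17.080, vy=22.170 → t=5.191, apex=42.131, x_land=69.971, impact vy=-28.751
  bounce: vy ← 0.89·28.751 = 25.588
Arc 2: start y=0.000, vy=25.588 → t=5.217, apex=33.372, x_land=140.293, impact vy=-25.588
  bounce: vy ← 0.89·25.588 = 22.774
Arc 3: start y=0.000, vy=22.774 → t=4.643, apex=26.434, x_land=202.880, impact vy=-22.774
  bounce: vy ← 0.89·22.774 = 20.269

1 5.191 42.131 69.971
2 5.217 33.372 140.293
3 4.643 26.434 202.880
final: 202.880 20.269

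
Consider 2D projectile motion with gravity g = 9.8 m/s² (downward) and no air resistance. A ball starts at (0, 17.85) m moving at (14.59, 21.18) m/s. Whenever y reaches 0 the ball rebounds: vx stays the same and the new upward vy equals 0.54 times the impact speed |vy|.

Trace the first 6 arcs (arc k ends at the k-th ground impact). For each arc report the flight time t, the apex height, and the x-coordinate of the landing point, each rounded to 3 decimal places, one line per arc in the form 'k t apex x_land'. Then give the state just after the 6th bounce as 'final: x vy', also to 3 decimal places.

Arc 1: start y=17.850, vy=21.180 → t=5.045, apex=40.737, x_land=73.600, impact vy=-28.257
  bounce: vy ← 0.54·28.257 = 15.259
Arc 2: start y=0.000, vy=15.259 → t=3.114, apex=11.879, x_land=119.034, impact vy=-15.259
  bounce: vy ← 0.54·15.259 = 8.240
Arc 3: start y=0.000, vy=8.240 → t=1.682, apex=3.464, x_land=143.568, impact vy=-8.240
  bounce: vy ← 0.54·8.240 = 4.449
Arc 4: start y=0.000, vy=4.449 → t=0.908, apex=1.010, x_land=156.817, impact vy=-4.449
  bounce: vy ← 0.54·4.449 = 2.403
Arc 5: start y=0.000, vy=2.403 → t=0.490, apex=0.295, x_land=163.971, impact vy=-2.403
  bounce: vy ← 0.54·2.403 = 1.297
Arc 6: start y=0.000, vy=1.297 → t=0.265, apex=0.086, x_land=167.834, impact vy=-1.297
  bounce: vy ← 0.54·1.297 = 0.701

1 5.045 40.737 73.600
2 3.114 11.879 119.034
3 1.682 3.464 143.568
4 0.908 1.010 156.817
5 0.490 0.295 163.971
6 0.265 0.086 167.834
final: 167.834 0.701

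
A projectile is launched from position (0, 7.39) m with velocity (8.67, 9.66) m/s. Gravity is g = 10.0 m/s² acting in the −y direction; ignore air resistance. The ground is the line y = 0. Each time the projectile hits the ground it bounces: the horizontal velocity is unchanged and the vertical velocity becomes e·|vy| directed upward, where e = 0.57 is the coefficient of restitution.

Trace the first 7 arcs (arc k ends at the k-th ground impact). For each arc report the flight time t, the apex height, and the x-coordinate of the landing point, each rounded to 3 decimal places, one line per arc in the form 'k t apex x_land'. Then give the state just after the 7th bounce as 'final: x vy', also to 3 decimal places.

1 2.519 12.056 21.838
2 1.770 3.917 37.185
3 1.009 1.273 45.933
4 0.575 0.413 50.920
5 0.328 0.134 53.762
6 0.187 0.044 55.382
7 0.107 0.014 56.306
final: 56.306 0.304

Arc 1: start y=7.390, vy=9.660 → t=2.519, apex=12.056, x_land=21.838, impact vy=-15.528
  bounce: vy ← 0.57·15.528 = 8.851
Arc 2: start y=0.000, vy=8.851 → t=1.770, apex=3.917, x_land=37.185, impact vy=-8.851
  bounce: vy ← 0.57·8.851 = 5.045
Arc 3: start y=0.000, vy=5.045 → t=1.009, apex=1.273, x_land=45.933, impact vy=-5.045
  bounce: vy ← 0.57·5.045 = 2.876
Arc 4: start y=0.000, vy=2.876 → t=0.575, apex=0.413, x_land=50.920, impact vy=-2.876
  bounce: vy ← 0.57·2.876 = 1.639
Arc 5: start y=0.000, vy=1.639 → t=0.328, apex=0.134, x_land=53.762, impact vy=-1.639
  bounce: vy ← 0.57·1.639 = 0.934
Arc 6: start y=0.000, vy=0.934 → t=0.187, apex=0.044, x_land=55.382, impact vy=-0.934
  bounce: vy ← 0.57·0.934 = 0.533
Arc 7: start y=0.000, vy=0.533 → t=0.107, apex=0.014, x_land=56.306, impact vy=-0.533
  bounce: vy ← 0.57·0.533 = 0.304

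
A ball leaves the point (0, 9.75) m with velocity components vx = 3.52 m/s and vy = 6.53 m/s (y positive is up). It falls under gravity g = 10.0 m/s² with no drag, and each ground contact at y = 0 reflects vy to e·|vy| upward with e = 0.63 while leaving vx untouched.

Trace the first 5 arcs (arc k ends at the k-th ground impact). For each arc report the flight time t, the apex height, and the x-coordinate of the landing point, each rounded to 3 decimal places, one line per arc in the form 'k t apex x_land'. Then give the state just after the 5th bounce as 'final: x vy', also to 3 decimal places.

1 2.195 11.882 7.725
2 1.942 4.716 14.562
3 1.224 1.872 18.869
4 0.771 0.743 21.583
5 0.486 0.295 23.293
final: 23.293 1.530

Arc 1: start y=9.750, vy=6.530 → t=2.195, apex=11.882, x_land=7.725, impact vy=-15.416
  bounce: vy ← 0.63·15.416 = 9.712
Arc 2: start y=0.000, vy=9.712 → t=1.942, apex=4.716, x_land=14.562, impact vy=-9.712
  bounce: vy ← 0.63·9.712 = 6.118
Arc 3: start y=0.000, vy=6.118 → t=1.224, apex=1.872, x_land=18.869, impact vy=-6.118
  bounce: vy ← 0.63·6.118 = 3.855
Arc 4: start y=0.000, vy=3.855 → t=0.771, apex=0.743, x_land=21.583, impact vy=-3.855
  bounce: vy ← 0.63·3.855 = 2.428
Arc 5: start y=0.000, vy=2.428 → t=0.486, apex=0.295, x_land=23.293, impact vy=-2.428
  bounce: vy ← 0.63·2.428 = 1.530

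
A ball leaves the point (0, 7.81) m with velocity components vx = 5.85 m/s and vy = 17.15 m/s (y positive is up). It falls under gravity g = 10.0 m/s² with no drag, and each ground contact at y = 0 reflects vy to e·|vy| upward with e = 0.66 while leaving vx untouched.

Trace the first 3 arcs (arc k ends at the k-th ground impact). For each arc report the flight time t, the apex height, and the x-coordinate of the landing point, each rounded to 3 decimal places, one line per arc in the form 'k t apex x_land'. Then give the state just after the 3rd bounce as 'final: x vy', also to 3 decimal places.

1 3.837 22.516 22.447
2 2.801 9.808 38.834
3 1.849 4.272 49.649
final: 49.649 6.101

Arc 1: start y=7.810, vy=17.150 → t=3.837, apex=22.516, x_land=22.447, impact vy=-21.221
  bounce: vy ← 0.66·21.221 = 14.006
Arc 2: start y=0.000, vy=14.006 → t=2.801, apex=9.808, x_land=38.834, impact vy=-14.006
  bounce: vy ← 0.66·14.006 = 9.244
Arc 3: start y=0.000, vy=9.244 → t=1.849, apex=4.272, x_land=49.649, impact vy=-9.244
  bounce: vy ← 0.66·9.244 = 6.101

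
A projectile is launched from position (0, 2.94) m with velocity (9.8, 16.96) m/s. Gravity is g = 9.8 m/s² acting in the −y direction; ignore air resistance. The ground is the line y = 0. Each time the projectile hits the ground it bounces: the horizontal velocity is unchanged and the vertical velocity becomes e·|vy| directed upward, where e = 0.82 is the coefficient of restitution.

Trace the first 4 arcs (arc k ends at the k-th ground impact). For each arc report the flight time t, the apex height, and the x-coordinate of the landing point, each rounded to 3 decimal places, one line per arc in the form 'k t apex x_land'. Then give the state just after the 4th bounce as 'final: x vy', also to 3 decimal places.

1 3.627 17.616 35.541
2 3.110 11.845 66.015
3 2.550 7.964 91.003
4 2.091 5.355 111.493
final: 111.493 8.401

Arc 1: start y=2.940, vy=16.960 → t=3.627, apex=17.616, x_land=35.541, impact vy=-18.581
  bounce: vy ← 0.82·18.581 = 15.237
Arc 2: start y=0.000, vy=15.237 → t=3.110, apex=11.845, x_land=66.015, impact vy=-15.237
  bounce: vy ← 0.82·15.237 = 12.494
Arc 3: start y=0.000, vy=12.494 → t=2.550, apex=7.964, x_land=91.003, impact vy=-12.494
  bounce: vy ← 0.82·12.494 = 10.245
Arc 4: start y=0.000, vy=10.245 → t=2.091, apex=5.355, x_land=111.493, impact vy=-10.245
  bounce: vy ← 0.82·10.245 = 8.401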